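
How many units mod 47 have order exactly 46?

22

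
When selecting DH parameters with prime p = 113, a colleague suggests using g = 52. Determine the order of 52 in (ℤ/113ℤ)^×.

56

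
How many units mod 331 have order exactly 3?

φ(331) = 331 − 1 = 330 = 2 · 3 · 5 · 11.
(Z/331Z)^× is cyclic (|G| = 330); a cyclic group of order m has exactly φ(d) elements of each order d | m, and none otherwise.
3 | 330, and φ(3) = 3 − 1 = 2.

2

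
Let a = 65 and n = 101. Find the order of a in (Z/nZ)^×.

Since 65 ∈ (Z/101Z)^×, its order divides φ(101) = 101 − 1 = 100 = 2^2 · 5^2.
Divisors of 100: 1, 2, 4, 5, 10, 20, 25, 50, 100.
Compute 65^d (mod 101) for the divisors d until we hit 1:
65^1 ≡ 65 (mod 101)
65^2 ≡ 84 (mod 101)
65^4 ≡ 87 (mod 101)
65^5 ≡ 100 (mod 101)
65^10 ≡ 1 (mod 101) ✓
The smallest such exponent is 10, so the order of 65 is 10.

10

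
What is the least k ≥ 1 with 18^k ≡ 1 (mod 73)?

18

The order of 18 must divide φ(73) = 73 − 1 = 72 = 2^3 · 3^2.
Divisors of 72: 1, 2, 3, 4, 6, 8, 9, 12, 18, 24, 36, 72.
Compute 18^d (mod 73) for the divisors d until we hit 1:
18^1 ≡ 18
18^2 ≡ 32
18^3 ≡ 65
18^4 ≡ 2
18^6 ≡ 64
18^8 ≡ 4
18^9 ≡ 72
18^12 ≡ 8
18^18 ≡ 1
So ord_73(18) = 18.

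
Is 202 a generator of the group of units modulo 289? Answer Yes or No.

φ(289) = φ(17^2) = 17·(17−1) = 272 = 2^4 · 17.
An element g generates (Z/289Z)^× iff g^(272/q) ≢ 1 (mod 289) for each prime q ∈ {2, 17}.
202^136 ≡ 1 (mod 289)  [q = 2: ≡ 1 ✗]
202^16 ≡ 35 (mod 289)  [q = 17: ≢ 1 ✓]
Since 202^136 ≡ 1, the order of 202 divides 136 < 272, so 202 is not a primitive root.

No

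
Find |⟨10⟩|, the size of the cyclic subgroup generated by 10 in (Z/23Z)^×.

Since 10 ∈ (Z/23Z)^×, its order divides φ(23) = 23 − 1 = 22 = 2 · 11.
Divisors of 22: 1, 2, 11, 22.
Test each divisor d:
10^1 ≡ 10
10^2 ≡ 8
10^11 ≡ 22
10^22 ≡ 1
So ord_23(10) = 22.

22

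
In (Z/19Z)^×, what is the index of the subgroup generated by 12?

By Lagrange's theorem, ord_19(12) divides φ(19) = 19 − 1 = 18 = 2 · 3^2.
Divisors of 18: 1, 2, 3, 6, 9, 18.
Evaluate successive powers at the divisors of 18:
12^1 ≡ 12
12^2 ≡ 11
12^3 ≡ 18
12^6 ≡ 1
The order of 12 is 6, so the subgroup it generates has 6 elements.
[(Z/19Z)^× : ⟨12⟩] = 18/6 = 3.

3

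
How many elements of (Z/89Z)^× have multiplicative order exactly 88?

φ(89) = 89 − 1 = 88 = 2^3 · 11.
Since (Z/89Z)^× is cyclic of order 88, the number of elements of order d is φ(d) when d | 88 and 0 otherwise.
88 = 2^3 · 11 divides 88, and φ(88) = 40.

40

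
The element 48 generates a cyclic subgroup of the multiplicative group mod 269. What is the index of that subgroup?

1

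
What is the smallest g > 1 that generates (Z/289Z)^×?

φ(289) = φ(17^2) = 17·(17−1) = 272 = 2^4 · 17.
g is a primitive root iff g^(272/q) ≢ 1 (mod 289) for each prime q ∈ {2, 17}.
g = 2: 2^136 ≡ 1 — hits 1, so not a primitive root.
g = 3: 3^136 ≡ 288; 3^16 ≡ 171 — none is 1, so 3 is a primitive root.
Hence the least primitive root of 289 is 3.

3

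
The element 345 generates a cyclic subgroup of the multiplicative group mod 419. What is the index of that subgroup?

ord(345) | φ(419) = 419 − 1 = 418 = 2 · 11 · 19.
Divisors of 418: 1, 2, 11, 19, 22, 38, 209, 418.
Evaluate successive powers at the divisors of 418:
345^1 ≡ 345 (mod 419)
345^2 ≡ 29 (mod 419)
345^11 ≡ 379 (mod 419)
345^19 ≡ 59 (mod 419)
345^22 ≡ 343 (mod 419)
345^38 ≡ 129 (mod 419)
345^209 ≡ 1 (mod 419) ✓
Thus |⟨345⟩| = ord(345) = 209.
The index is φ(419) / ord(345) = 418 / 209 = 2.

2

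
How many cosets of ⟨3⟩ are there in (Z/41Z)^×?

ord(3) | φ(41) = 41 − 1 = 40 = 2^3 · 5.
Divisors of 40: 1, 2, 4, 5, 8, 10, 20, 40.
Check 3^d mod 41 for each divisor in increasing order:
3^1 ≡ 3 (mod 41)
3^2 ≡ 9 (mod 41)
3^4 ≡ 40 (mod 41)
3^5 ≡ 38 (mod 41)
3^8 ≡ 1 (mod 41) ✓
So ord_41(3) = 8, hence |⟨3⟩| = 8.
The index is φ(41) / ord(3) = 40 / 8 = 5.

5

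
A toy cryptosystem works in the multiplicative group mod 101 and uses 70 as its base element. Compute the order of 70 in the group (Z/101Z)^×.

50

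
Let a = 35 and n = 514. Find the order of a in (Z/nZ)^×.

The order of 35 must divide φ(514) = φ(2)·φ(257) = 1·256 = 256 = 2^8.
Divisors of 256: 1, 2, 4, 8, 16, 32, 64, 128, 256.
Test each divisor d:
35^1 ≡ 35 (mod 514)
35^2 ≡ 197 (mod 514)
35^4 ≡ 259 (mod 514)
35^8 ≡ 261 (mod 514)
35^16 ≡ 273 (mod 514)
35^32 ≡ 513 (mod 514)
35^64 ≡ 1 (mod 514) ✓
The smallest such exponent is 64, so the order of 35 is 64.

64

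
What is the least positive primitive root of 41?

6

φ(41) = 41 − 1 = 40 = 2^3 · 5.
g is a primitive root iff g^(40/q) ≢ 1 (mod 41) for each prime q ∈ {2, 5}.
g = 2: 2^20 ≡ 1 — hits 1, so not a primitive root.
g = 3: 3^20 ≡ 40; 3^8 ≡ 1 — hits 1, so not a primitive root.
g = 4: 4^20 ≡ 1 — hits 1, so not a primitive root.
g = 5: 5^20 ≡ 1 — hits 1, so not a primitive root.
g = 6: 6^20 ≡ 40; 6^8 ≡ 10 — none is 1, so 6 is a primitive root.
Hence the least primitive root of 41 is 6.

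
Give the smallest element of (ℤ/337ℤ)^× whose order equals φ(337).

10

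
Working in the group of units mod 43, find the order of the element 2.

14

ord(2) | φ(43) = 43 − 1 = 42 = 2 · 3 · 7.
Divisors of 42: 1, 2, 3, 6, 7, 14, 21, 42.
Evaluate successive powers at the divisors of 42:
2^1 ≡ 2 (mod 43)
2^2 ≡ 4 (mod 43)
2^3 ≡ 8 (mod 43)
2^6 ≡ 21 (mod 43)
2^7 ≡ 42 (mod 43)
2^14 ≡ 1 (mod 43) ✓
Therefore the multiplicative order of 2 modulo 43 is 14.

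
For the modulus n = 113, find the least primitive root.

3

φ(113) = 113 − 1 = 112 = 2^4 · 7.
Test candidates g = 2, 3, … against the prime factors q ∈ {2, 7} of φ(113): g is a generator iff g^(112/q) ≢ 1 for every such q.
g = 2: 2^56 ≡ 1 — hits 1, so not a primitive root.
g = 3: 3^56 ≡ 112; 3^16 ≡ 49 — none is 1, so 3 is a primitive root.
So 3 is the smallest generator of (Z/113Z)^×.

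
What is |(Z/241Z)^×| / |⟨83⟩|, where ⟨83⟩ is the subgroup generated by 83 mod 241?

4

Since 83 ∈ (Z/241Z)^×, its order divides φ(241) = 241 − 1 = 240 = 2^4 · 3 · 5.
Divisors of 240: 1, 2, 3, 4, 5, 6, 8, 10, 12, 15, 16, 20, 24, 30, 40, 48, 60, 80, 120, 240.
Evaluate successive powers at the divisors of 240:
83^1 ≡ 83 (mod 241)
83^2 ≡ 141 (mod 241)
83^3 ≡ 135 (mod 241)
83^4 ≡ 119 (mod 241)
83^5 ≡ 237 (mod 241)
83^6 ≡ 150 (mod 241)
83^8 ≡ 183 (mod 241)
83^10 ≡ 16 (mod 241)
83^12 ≡ 87 (mod 241)
83^15 ≡ 177 (mod 241)
83^16 ≡ 231 (mod 241)
83^20 ≡ 15 (mod 241)
83^24 ≡ 98 (mod 241)
83^30 ≡ 240 (mod 241)
83^40 ≡ 225 (mod 241)
83^48 ≡ 205 (mod 241)
83^60 ≡ 1 (mod 241) ✓
Thus |⟨83⟩| = ord(83) = 60.
[(Z/241Z)^× : ⟨83⟩] = 240/60 = 4.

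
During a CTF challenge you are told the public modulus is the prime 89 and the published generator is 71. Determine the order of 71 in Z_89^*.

44

The order of 71 must divide φ(89) = 89 − 1 = 88 = 2^3 · 11.
Divisors of 88: 1, 2, 4, 8, 11, 22, 44, 88.
Compute 71^d (mod 89) for the divisors d until we hit 1:
71^1 ≡ 71
71^2 ≡ 57
71^4 ≡ 45
71^8 ≡ 67
71^11 ≡ 55
71^22 ≡ 88
71^44 ≡ 1
So ord_89(71) = 44.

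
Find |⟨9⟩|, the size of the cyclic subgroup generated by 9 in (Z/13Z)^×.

Since 9 ∈ (Z/13Z)^×, its order divides φ(13) = 13 − 1 = 12 = 2^2 · 3.
Divisors of 12: 1, 2, 3, 4, 6, 12.
Check 9^d mod 13 for each divisor in increasing order:
9^1 ≡ 9
9^2 ≡ 3
9^3 ≡ 1
The smallest such exponent is 3, so the order of 9 is 3.

3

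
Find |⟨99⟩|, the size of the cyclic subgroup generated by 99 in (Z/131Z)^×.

13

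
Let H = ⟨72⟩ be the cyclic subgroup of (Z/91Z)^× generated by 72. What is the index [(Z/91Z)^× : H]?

6

The order of 72 must divide φ(91) = φ(7·13) = (7−1)·(13−1) = 6·12 = 72 = 2^3 · 3^2.
Divisors of 72: 1, 2, 3, 4, 6, 8, 9, 12, 18, 24, 36, 72.
Test each divisor d:
72^1 ≡ 72 (mod 91)
72^2 ≡ 88 (mod 91)
72^3 ≡ 57 (mod 91)
72^4 ≡ 9 (mod 91)
72^6 ≡ 64 (mod 91)
72^8 ≡ 81 (mod 91)
72^9 ≡ 8 (mod 91)
72^12 ≡ 1 (mod 91) ✓
So ord_91(72) = 12, hence |⟨72⟩| = 12.
The index is φ(91) / ord(72) = 72 / 12 = 6.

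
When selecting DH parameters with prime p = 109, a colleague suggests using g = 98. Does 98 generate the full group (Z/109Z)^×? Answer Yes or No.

Yes

φ(109) = 109 − 1 = 108 = 2^2 · 3^3.
98 is a primitive root mod 109 iff 98^(φ(109)/q) ≢ 1 for every prime q | φ(109), i.e. q ∈ {2, 3}.
98^54 ≡ 108 (mod 109)  [q = 2: ≢ 1 ✓]
98^36 ≡ 45 (mod 109)  [q = 3: ≢ 1 ✓]
Every test exponent gives a nontrivial residue, hence 98 generates the full group.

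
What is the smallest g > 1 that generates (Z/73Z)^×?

φ(73) = 73 − 1 = 72 = 2^3 · 3^2.
g is a primitive root iff g^(72/q) ≢ 1 (mod 73) for each prime q ∈ {2, 3}.
g = 2: 2^36 ≡ 1 — hits 1, so not a primitive root.
g = 3: 3^36 ≡ 1 — hits 1, so not a primitive root.
g = 4: 4^36 ≡ 1 — hits 1, so not a primitive root.
g = 5: 5^36 ≡ 72; 5^24 ≡ 8 — none is 1, so 5 is a primitive root.
So 5 is the smallest generator of (Z/73Z)^×.

5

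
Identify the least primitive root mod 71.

7

φ(71) = 71 − 1 = 70 = 2 · 5 · 7.
Test candidates g = 2, 3, … against the prime factors q ∈ {2, 5, 7} of φ(71): g is a generator iff g^(70/q) ≢ 1 for every such q.
g = 2: 2^35 ≡ 1 — hits 1, so not a primitive root.
g = 3: 3^35 ≡ 1 — hits 1, so not a primitive root.
g = 4: 4^35 ≡ 1 — hits 1, so not a primitive root.
g = 5: 5^35 ≡ 1 — hits 1, so not a primitive root.
g = 6: 6^35 ≡ 1 — hits 1, so not a primitive root.
g = 7: 7^35 ≡ 70; 7^14 ≡ 54; 7^10 ≡ 45 — none is 1, so 7 is a primitive root.
So 7 is the smallest generator of (Z/71Z)^×.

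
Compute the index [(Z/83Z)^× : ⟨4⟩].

ord(4) | φ(83) = 83 − 1 = 82 = 2 · 41.
Divisors of 82: 1, 2, 41, 82.
Test each divisor d:
4^1 ≡ 4 (mod 83)
4^2 ≡ 16 (mod 83)
4^41 ≡ 1 (mod 83) ✓
Thus |⟨4⟩| = ord(4) = 41.
Index = |(Z/83Z)^×| / |⟨4⟩| = 82 / 41 = 2.

2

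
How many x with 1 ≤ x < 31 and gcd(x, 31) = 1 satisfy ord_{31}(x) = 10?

4

φ(31) = 31 − 1 = 30 = 2 · 3 · 5.
Since (Z/31Z)^× is cyclic of order 30, the number of elements of order d is φ(d) when d | 30 and 0 otherwise.
10 = 2 · 5 divides 30, and φ(10) = 4.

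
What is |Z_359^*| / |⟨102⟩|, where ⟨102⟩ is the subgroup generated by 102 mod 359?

2

Since 102 ∈ (Z/359Z)^×, its order divides φ(359) = 359 − 1 = 358 = 2 · 179.
Divisors of 358: 1, 2, 179, 358.
Test each divisor d:
102^1 ≡ 102
102^2 ≡ 352
102^179 ≡ 1
So ord_359(102) = 179, hence |⟨102⟩| = 179.
[(Z/359Z)^× : ⟨102⟩] = 358/179 = 2.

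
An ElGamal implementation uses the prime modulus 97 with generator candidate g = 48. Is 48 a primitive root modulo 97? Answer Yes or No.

No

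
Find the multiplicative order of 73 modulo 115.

44

The order of 73 must divide φ(115) = φ(5·23) = (5−1)·(23−1) = 4·22 = 88 = 2^3 · 11.
Divisors of 88: 1, 2, 4, 8, 11, 22, 44, 88.
Compute 73^d (mod 115) for the divisors d until we hit 1:
73^1 ≡ 73 (mod 115)
73^2 ≡ 39 (mod 115)
73^4 ≡ 26 (mod 115)
73^8 ≡ 101 (mod 115)
73^11 ≡ 47 (mod 115)
73^22 ≡ 24 (mod 115)
73^44 ≡ 1 (mod 115) ✓
So ord_115(73) = 44.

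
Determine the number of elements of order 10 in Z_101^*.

φ(101) = 101 − 1 = 100 = 2^2 · 5^2.
Since (Z/101Z)^× is cyclic of order 100, the number of elements of order d is φ(d) when d | 100 and 0 otherwise.
10 = 2 · 5 divides 100, and φ(10) = 4.

4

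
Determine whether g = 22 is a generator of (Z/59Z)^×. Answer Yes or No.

No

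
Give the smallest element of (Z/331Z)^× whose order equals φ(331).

3

φ(331) = 331 − 1 = 330 = 2 · 3 · 5 · 11.
g is a primitive root iff g^(330/q) ≢ 1 (mod 331) for each prime q ∈ {2, 3, 5, 11}.
g = 2: 2^165 ≡ 330; 2^110 ≡ 299; 2^66 ≡ 64; 2^30 ≡ 1 — hits 1, so not a primitive root.
g = 3: 3^165 ≡ 330; 3^110 ≡ 299; 3^66 ≡ 64; 3^30 ≡ 270 — none is 1, so 3 is a primitive root.
Hence the least primitive root of 331 is 3.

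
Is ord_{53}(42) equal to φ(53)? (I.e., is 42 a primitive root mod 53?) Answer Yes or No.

No

φ(53) = 53 − 1 = 52 = 2^2 · 13.
It suffices to check that the order of 42 is not a proper divisor of 52: compute 42^(52/q) for q ∈ {2, 13}.
42^26 ≡ 1 (mod 53)  [q = 2: ≡ 1 ✗]
42^4 ≡ 13 (mod 53)  [q = 13: ≢ 1 ✓]
The check at q = 2 fails, so 42 generates a proper subgroup.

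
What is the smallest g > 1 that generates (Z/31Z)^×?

3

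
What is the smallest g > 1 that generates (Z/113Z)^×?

3

φ(113) = 113 − 1 = 112 = 2^4 · 7.
Test candidates g = 2, 3, … against the prime factors q ∈ {2, 7} of φ(113): g is a generator iff g^(112/q) ≢ 1 for every such q.
g = 2: 2^56 ≡ 1 — hits 1, so not a primitive root.
g = 3: 3^56 ≡ 112; 3^16 ≡ 49 — none is 1, so 3 is a primitive root.
So 3 is the smallest generator of (Z/113Z)^×.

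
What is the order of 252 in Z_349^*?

ord(252) | φ(349) = 349 − 1 = 348 = 2^2 · 3 · 29.
Divisors of 348: 1, 2, 3, 4, 6, 12, 29, 58, 87, 116, 174, 348.
Test each divisor d:
252^1 ≡ 252
252^2 ≡ 335
252^3 ≡ 311
252^4 ≡ 196
252^6 ≡ 48
252^12 ≡ 210
252^29 ≡ 24
252^58 ≡ 227
252^87 ≡ 213
252^116 ≡ 226
252^174 ≡ 348
252^348 ≡ 1
The smallest such exponent is 348, so the order of 252 is 348.

348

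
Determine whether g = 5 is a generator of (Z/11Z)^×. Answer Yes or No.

No

φ(11) = 11 − 1 = 10 = 2 · 5.
It suffices to check that the order of 5 is not a proper divisor of 10: compute 5^(10/q) for q ∈ {2, 5}.
5^5 ≡ 1 (mod 11)  [q = 2: ≡ 1 ✗]
5^2 ≡ 3 (mod 11)  [q = 5: ≢ 1 ✓]
Since 5^5 ≡ 1, the order of 5 divides 5 < 10, so 5 is not a primitive root.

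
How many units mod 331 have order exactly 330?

80

φ(331) = 331 − 1 = 330 = 2 · 3 · 5 · 11.
In a cyclic group of order 330, there are φ(d) elements of order d for each divisor d of 330, and zero for non-divisors.
330 = 2 · 3 · 5 · 11 divides 330, and φ(330) = 80.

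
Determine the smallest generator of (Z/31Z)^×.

3

φ(31) = 31 − 1 = 30 = 2 · 3 · 5.
g is a primitive root iff g^(30/q) ≢ 1 (mod 31) for each prime q ∈ {2, 3, 5}.
g = 2: 2^15 ≡ 1 — hits 1, so not a primitive root.
g = 3: 3^15 ≡ 30; 3^10 ≡ 25; 3^6 ≡ 16 — none is 1, so 3 is a primitive root.
So 3 is the smallest generator of (Z/31Z)^×.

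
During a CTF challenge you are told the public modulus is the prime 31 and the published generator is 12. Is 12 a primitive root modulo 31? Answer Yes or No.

φ(31) = 31 − 1 = 30 = 2 · 3 · 5.
Test 12^(30/q) mod 31 for each prime factor q of 30:
12^15 ≡ 30 (mod 31)  [q = 2: ≢ 1 ✓]
12^10 ≡ 25 (mod 31)  [q = 3: ≢ 1 ✓]
12^6 ≡ 2 (mod 31)  [q = 5: ≢ 1 ✓]
None equal 1, so ord_31(12) = 30: 12 is a primitive root.

Yes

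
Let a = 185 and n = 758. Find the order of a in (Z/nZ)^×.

9

ord(185) | φ(758) = φ(2)·φ(379) = 1·378 = 378 = 2 · 3^3 · 7.
Divisors of 378: 1, 2, 3, 6, 7, 9, 14, 18, 21, 27, 42, 54, 63, 126, 189, 378.
Evaluate successive powers at the divisors of 378:
185^1 ≡ 185 (mod 758)
185^2 ≡ 115 (mod 758)
185^3 ≡ 51 (mod 758)
185^6 ≡ 327 (mod 758)
185^7 ≡ 613 (mod 758)
185^9 ≡ 1 (mod 758) ✓
The smallest such exponent is 9, so the order of 185 is 9.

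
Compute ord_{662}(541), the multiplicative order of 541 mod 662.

330

Since 541 ∈ (Z/662Z)^×, its order divides φ(662) = φ(2)·φ(331) = 1·330 = 330 = 2 · 3 · 5 · 11.
Divisors of 330: 1, 2, 3, 5, 6, 10, 11, 15, 22, 30, 33, 55, 66, 110, 165, 330.
Check 541^d mod 662 for each divisor in increasing order:
541^1 ≡ 541 (mod 662)
541^2 ≡ 77 (mod 662)
541^3 ≡ 613 (mod 662)
541^5 ≡ 199 (mod 662)
541^6 ≡ 415 (mod 662)
541^10 ≡ 543 (mod 662)
541^11 ≡ 497 (mod 662)
541^15 ≡ 151 (mod 662)
541^22 ≡ 83 (mod 662)
541^30 ≡ 293 (mod 662)
541^33 ≡ 207 (mod 662)
541^55 ≡ 631 (mod 662)
541^66 ≡ 481 (mod 662)
541^110 ≡ 299 (mod 662)
541^165 ≡ 661 (mod 662)
541^330 ≡ 1 (mod 662) ✓
So ord_662(541) = 330.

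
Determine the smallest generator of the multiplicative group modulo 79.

3

φ(79) = 79 − 1 = 78 = 2 · 3 · 13.
Test candidates g = 2, 3, … against the prime factors q ∈ {2, 3, 13} of φ(79): g is a generator iff g^(78/q) ≢ 1 for every such q.
g = 2: 2^39 ≡ 1 — hits 1, so not a primitive root.
g = 3: 3^39 ≡ 78; 3^26 ≡ 23; 3^6 ≡ 18 — none is 1, so 3 is a primitive root.
So 3 is the smallest generator of (Z/79Z)^×.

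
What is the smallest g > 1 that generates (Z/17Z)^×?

φ(17) = 17 − 1 = 16 = 2^4.
g is a primitive root iff g^(16/q) ≢ 1 (mod 17) for each prime q ∈ {2}.
g = 2: 2^8 ≡ 1 — hits 1, so not a primitive root.
g = 3: 3^8 ≡ 16 — none is 1, so 3 is a primitive root.
The smallest primitive root modulo 17 is 3.

3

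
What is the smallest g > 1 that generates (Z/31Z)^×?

3

φ(31) = 31 − 1 = 30 = 2 · 3 · 5.
g is a primitive root iff g^(30/q) ≢ 1 (mod 31) for each prime q ∈ {2, 3, 5}.
g = 2: 2^15 ≡ 1 — hits 1, so not a primitive root.
g = 3: 3^15 ≡ 30; 3^10 ≡ 25; 3^6 ≡ 16 — none is 1, so 3 is a primitive root.
So 3 is the smallest generator of (Z/31Z)^×.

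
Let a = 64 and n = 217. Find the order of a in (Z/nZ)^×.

5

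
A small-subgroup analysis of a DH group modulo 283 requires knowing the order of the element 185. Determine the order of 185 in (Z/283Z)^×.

141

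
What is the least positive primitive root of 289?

φ(289) = φ(17^2) = 17·(17−1) = 272 = 2^4 · 17.
g is a primitive root iff g^(272/q) ≢ 1 (mod 289) for each prime q ∈ {2, 17}.
g = 2: 2^136 ≡ 1 — hits 1, so not a primitive root.
g = 3: 3^136 ≡ 288; 3^16 ≡ 171 — none is 1, so 3 is a primitive root.
The smallest primitive root modulo 289 is 3.

3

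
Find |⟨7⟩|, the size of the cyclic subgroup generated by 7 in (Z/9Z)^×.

ord(7) | φ(9) = φ(3^2) = 3·(3−1) = 6 = 2 · 3.
Divisors of 6: 1, 2, 3, 6.
Check 7^d mod 9 for each divisor in increasing order:
7^1 ≡ 7 (mod 9)
7^2 ≡ 4 (mod 9)
7^3 ≡ 1 (mod 9) ✓
So ord_9(7) = 3.

3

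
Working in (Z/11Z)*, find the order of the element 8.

By Lagrange's theorem, ord_11(8) divides φ(11) = 11 − 1 = 10 = 2 · 5.
Divisors of 10: 1, 2, 5, 10.
Test each divisor d:
8^1 ≡ 8 (mod 11)
8^2 ≡ 9 (mod 11)
8^5 ≡ 10 (mod 11)
8^10 ≡ 1 (mod 11) ✓
The smallest such exponent is 10, so the order of 8 is 10.

10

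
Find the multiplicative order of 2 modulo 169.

Since 2 ∈ (Z/169Z)^×, its order divides φ(169) = φ(13^2) = 13·(13−1) = 156 = 2^2 · 3 · 13.
Divisors of 156: 1, 2, 3, 4, 6, 12, 13, 26, 39, 52, 78, 156.
Check 2^d mod 169 for each divisor in increasing order:
2^1 ≡ 2 (mod 169)
2^2 ≡ 4 (mod 169)
2^3 ≡ 8 (mod 169)
2^4 ≡ 16 (mod 169)
2^6 ≡ 64 (mod 169)
2^12 ≡ 40 (mod 169)
2^13 ≡ 80 (mod 169)
2^26 ≡ 147 (mod 169)
2^39 ≡ 99 (mod 169)
2^52 ≡ 146 (mod 169)
2^78 ≡ 168 (mod 169)
2^156 ≡ 1 (mod 169) ✓
So ord_169(2) = 156.

156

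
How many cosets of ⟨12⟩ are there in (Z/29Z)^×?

7

The order of 12 must divide φ(29) = 29 − 1 = 28 = 2^2 · 7.
Divisors of 28: 1, 2, 4, 7, 14, 28.
Compute 12^d (mod 29) for the divisors d until we hit 1:
12^1 ≡ 12 (mod 29)
12^2 ≡ 28 (mod 29)
12^4 ≡ 1 (mod 29) ✓
The order of 12 is 4, so the subgroup it generates has 4 elements.
[(Z/29Z)^× : ⟨12⟩] = 28/4 = 7.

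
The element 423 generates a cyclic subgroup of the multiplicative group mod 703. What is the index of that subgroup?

Since 423 ∈ (Z/703Z)^×, its order divides φ(703) = φ(19·37) = (19−1)·(37−1) = 18·36 = 648 = 2^3 · 3^4.
Divisors of 648: 1, 2, 3, 4, 6, 8, 9, 12, 18, 24, 27, 36, 54, 72, 81, 108, 162, 216, 324, 648.
Evaluate successive powers at the divisors of 648:
423^1 ≡ 423 (mod 703)
423^2 ≡ 367 (mod 703)
423^3 ≡ 581 (mod 703)
423^4 ≡ 416 (mod 703)
423^6 ≡ 121 (mod 703)
423^8 ≡ 118 (mod 703)
423^9 ≡ 1 (mod 703) ✓
The order of 423 is 9, so the subgroup it generates has 9 elements.
[(Z/703Z)^× : ⟨423⟩] = 648/9 = 72.

72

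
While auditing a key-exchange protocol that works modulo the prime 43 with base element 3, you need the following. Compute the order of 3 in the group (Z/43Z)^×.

Since 3 ∈ (Z/43Z)^×, its order divides φ(43) = 43 − 1 = 42 = 2 · 3 · 7.
Divisors of 42: 1, 2, 3, 6, 7, 14, 21, 42.
Compute 3^d (mod 43) for the divisors d until we hit 1:
3^1 ≡ 3 (mod 43)
3^2 ≡ 9 (mod 43)
3^3 ≡ 27 (mod 43)
3^6 ≡ 41 (mod 43)
3^7 ≡ 37 (mod 43)
3^14 ≡ 36 (mod 43)
3^21 ≡ 42 (mod 43)
3^42 ≡ 1 (mod 43) ✓
The smallest such exponent is 42, so the order of 3 is 42.

42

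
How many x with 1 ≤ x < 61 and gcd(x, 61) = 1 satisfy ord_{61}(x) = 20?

8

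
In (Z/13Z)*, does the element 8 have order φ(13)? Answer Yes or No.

No

φ(13) = 13 − 1 = 12 = 2^2 · 3.
8 is a primitive root mod 13 iff 8^(φ(13)/q) ≢ 1 for every prime q | φ(13), i.e. q ∈ {2, 3}.
8^6 ≡ 12 (mod 13)  [q = 2: ≢ 1 ✓]
8^4 ≡ 1 (mod 13)  [q = 3: ≡ 1 ✗]
8^4 ≡ 1 shows ord(8) | 4, strictly less than φ(13); not a primitive root.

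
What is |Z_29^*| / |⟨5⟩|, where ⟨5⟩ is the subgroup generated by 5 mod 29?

Since 5 ∈ (Z/29Z)^×, its order divides φ(29) = 29 − 1 = 28 = 2^2 · 7.
Divisors of 28: 1, 2, 4, 7, 14, 28.
Test each divisor d:
5^1 ≡ 5
5^2 ≡ 25
5^4 ≡ 16
5^7 ≡ 28
5^14 ≡ 1
So ord_29(5) = 14, hence |⟨5⟩| = 14.
Index = |(Z/29Z)^×| / |⟨5⟩| = 28 / 14 = 2.

2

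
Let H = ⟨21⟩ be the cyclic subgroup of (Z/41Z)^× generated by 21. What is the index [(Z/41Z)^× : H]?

The order of 21 must divide φ(41) = 41 − 1 = 40 = 2^3 · 5.
Divisors of 40: 1, 2, 4, 5, 8, 10, 20, 40.
Check 21^d mod 41 for each divisor in increasing order:
21^1 ≡ 21 (mod 41)
21^2 ≡ 31 (mod 41)
21^4 ≡ 18 (mod 41)
21^5 ≡ 9 (mod 41)
21^8 ≡ 37 (mod 41)
21^10 ≡ 40 (mod 41)
21^20 ≡ 1 (mod 41) ✓
Thus |⟨21⟩| = ord(21) = 20.
[(Z/41Z)^× : ⟨21⟩] = 40/20 = 2.

2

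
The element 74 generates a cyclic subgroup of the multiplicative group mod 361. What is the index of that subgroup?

2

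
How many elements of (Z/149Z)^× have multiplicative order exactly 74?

36

φ(149) = 149 − 1 = 148 = 2^2 · 37.
Since (Z/149Z)^× is cyclic of order 148, the number of elements of order d is φ(d) when d | 148 and 0 otherwise.
74 = 2 · 37 divides 148, and φ(74) = 36.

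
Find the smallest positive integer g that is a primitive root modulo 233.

φ(233) = 233 − 1 = 232 = 2^3 · 29.
Test candidates g = 2, 3, … against the prime factors q ∈ {2, 29} of φ(233): g is a generator iff g^(232/q) ≢ 1 for every such q.
g = 2: 2^116 ≡ 1 — hits 1, so not a primitive root.
g = 3: 3^116 ≡ 232; 3^8 ≡ 37 — none is 1, so 3 is a primitive root.
So 3 is the smallest generator of (Z/233Z)^×.

3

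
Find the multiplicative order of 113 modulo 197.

28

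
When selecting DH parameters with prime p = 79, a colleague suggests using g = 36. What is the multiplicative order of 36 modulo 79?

39

The order of 36 must divide φ(79) = 79 − 1 = 78 = 2 · 3 · 13.
Divisors of 78: 1, 2, 3, 6, 13, 26, 39, 78.
Evaluate successive powers at the divisors of 78:
36^1 ≡ 36 (mod 79)
36^2 ≡ 32 (mod 79)
36^3 ≡ 46 (mod 79)
36^6 ≡ 62 (mod 79)
36^13 ≡ 55 (mod 79)
36^26 ≡ 23 (mod 79)
36^39 ≡ 1 (mod 79) ✓
Therefore the multiplicative order of 36 modulo 79 is 39.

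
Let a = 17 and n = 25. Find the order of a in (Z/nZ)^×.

Since 17 ∈ (Z/25Z)^×, its order divides φ(25) = φ(5^2) = 5·(5−1) = 20 = 2^2 · 5.
Divisors of 20: 1, 2, 4, 5, 10, 20.
Evaluate successive powers at the divisors of 20:
17^1 ≡ 17
17^2 ≡ 14
17^4 ≡ 21
17^5 ≡ 7
17^10 ≡ 24
17^20 ≡ 1
The smallest such exponent is 20, so the order of 17 is 20.

20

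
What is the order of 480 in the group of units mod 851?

The order of 480 must divide φ(851) = φ(23·37) = (23−1)·(37−1) = 22·36 = 792 = 2^3 · 3^2 · 11.
Divisors of 792: 1, 2, 3, 4, 6, 8, 9, 11, 12, 18, 22, 24, 33, 36, 44, 66, 72, 88, 99, 132, 198, 264, 396, 792.
Test each divisor d:
480^1 ≡ 480 (mod 851)
480^2 ≡ 630 (mod 851)
480^3 ≡ 295 (mod 851)
480^4 ≡ 334 (mod 851)
480^6 ≡ 223 (mod 851)
480^8 ≡ 75 (mod 851)
480^9 ≡ 258 (mod 851)
480^11 ≡ 850 (mod 851)
480^12 ≡ 371 (mod 851)
480^18 ≡ 186 (mod 851)
480^22 ≡ 1 (mod 851) ✓
The smallest such exponent is 22, so the order of 480 is 22.

22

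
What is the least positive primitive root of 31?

3

φ(31) = 31 − 1 = 30 = 2 · 3 · 5.
g is a primitive root iff g^(30/q) ≢ 1 (mod 31) for each prime q ∈ {2, 3, 5}.
g = 2: 2^15 ≡ 1 — hits 1, so not a primitive root.
g = 3: 3^15 ≡ 30; 3^10 ≡ 25; 3^6 ≡ 16 — none is 1, so 3 is a primitive root.
Hence the least primitive root of 31 is 3.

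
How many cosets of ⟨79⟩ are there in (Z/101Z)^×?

4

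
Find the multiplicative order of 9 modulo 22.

5

Since 9 ∈ (Z/22Z)^×, its order divides φ(22) = φ(2)·φ(11) = 1·10 = 10 = 2 · 5.
Divisors of 10: 1, 2, 5, 10.
Check 9^d mod 22 for each divisor in increasing order:
9^1 ≡ 9 (mod 22)
9^2 ≡ 15 (mod 22)
9^5 ≡ 1 (mod 22) ✓
So ord_22(9) = 5.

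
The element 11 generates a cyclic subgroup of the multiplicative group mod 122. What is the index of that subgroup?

15

By Lagrange's theorem, ord_122(11) divides φ(122) = φ(2)·φ(61) = 1·60 = 60 = 2^2 · 3 · 5.
Divisors of 60: 1, 2, 3, 4, 5, 6, 10, 12, 15, 20, 30, 60.
Check 11^d mod 122 for each divisor in increasing order:
11^1 ≡ 11
11^2 ≡ 121
11^3 ≡ 111
11^4 ≡ 1
So ord_122(11) = 4, hence |⟨11⟩| = 4.
Index = |(Z/122Z)^×| / |⟨11⟩| = 60 / 4 = 15.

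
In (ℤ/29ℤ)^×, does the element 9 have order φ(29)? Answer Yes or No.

No

φ(29) = 29 − 1 = 28 = 2^2 · 7.
9 is a primitive root mod 29 iff 9^(φ(29)/q) ≢ 1 for every prime q | φ(29), i.e. q ∈ {2, 7}.
9^14 ≡ 1 (mod 29)  [q = 2: ≡ 1 ✗]
9^4 ≡ 7 (mod 29)  [q = 7: ≢ 1 ✓]
Since 9^14 ≡ 1, the order of 9 divides 14 < 28, so 9 is not a primitive root.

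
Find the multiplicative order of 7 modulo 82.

40

Since 7 ∈ (Z/82Z)^×, its order divides φ(82) = φ(2)·φ(41) = 1·40 = 40 = 2^3 · 5.
Divisors of 40: 1, 2, 4, 5, 8, 10, 20, 40.
Compute 7^d (mod 82) for the divisors d until we hit 1:
7^1 ≡ 7 (mod 82)
7^2 ≡ 49 (mod 82)
7^4 ≡ 23 (mod 82)
7^5 ≡ 79 (mod 82)
7^8 ≡ 37 (mod 82)
7^10 ≡ 9 (mod 82)
7^20 ≡ 81 (mod 82)
7^40 ≡ 1 (mod 82) ✓
Therefore the multiplicative order of 7 modulo 82 is 40.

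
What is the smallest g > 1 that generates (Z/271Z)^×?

6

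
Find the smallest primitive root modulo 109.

6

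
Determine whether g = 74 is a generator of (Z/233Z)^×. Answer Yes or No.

φ(233) = 233 − 1 = 232 = 2^3 · 29.
74 is a primitive root mod 233 iff 74^(φ(233)/q) ≢ 1 for every prime q | φ(233), i.e. q ∈ {2, 29}.
74^116 ≡ 1 (mod 233)  [q = 2: ≡ 1 ✗]
74^8 ≡ 102 (mod 233)  [q = 29: ≢ 1 ✓]
Since 74^116 ≡ 1, the order of 74 divides 116 < 232, so 74 is not a primitive root.

No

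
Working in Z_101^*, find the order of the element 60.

20

By Lagrange's theorem, ord_101(60) divides φ(101) = 101 − 1 = 100 = 2^2 · 5^2.
Divisors of 100: 1, 2, 4, 5, 10, 20, 25, 50, 100.
Test each divisor d:
60^1 ≡ 60 (mod 101)
60^2 ≡ 65 (mod 101)
60^4 ≡ 84 (mod 101)
60^5 ≡ 91 (mod 101)
60^10 ≡ 100 (mod 101)
60^20 ≡ 1 (mod 101) ✓
Hence ord(60) = 20.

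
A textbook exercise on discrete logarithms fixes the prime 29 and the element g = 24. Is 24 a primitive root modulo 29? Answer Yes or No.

No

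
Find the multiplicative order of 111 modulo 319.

7

Since 111 ∈ (Z/319Z)^×, its order divides φ(319) = φ(11·29) = (11−1)·(29−1) = 10·28 = 280 = 2^3 · 5 · 7.
Divisors of 280: 1, 2, 4, 5, 7, 8, 10, 14, 20, 28, 35, 40, 56, 70, 140, 280.
Evaluate successive powers at the divisors of 280:
111^1 ≡ 111 (mod 319)
111^2 ≡ 199 (mod 319)
111^4 ≡ 45 (mod 319)
111^5 ≡ 210 (mod 319)
111^7 ≡ 1 (mod 319) ✓
Hence ord(111) = 7.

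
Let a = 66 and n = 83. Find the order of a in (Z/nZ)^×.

ord(66) | φ(83) = 83 − 1 = 82 = 2 · 41.
Divisors of 82: 1, 2, 41, 82.
Check 66^d mod 83 for each divisor in increasing order:
66^1 ≡ 66
66^2 ≡ 40
66^41 ≡ 82
66^82 ≡ 1
Hence ord(66) = 82.

82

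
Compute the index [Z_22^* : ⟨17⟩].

1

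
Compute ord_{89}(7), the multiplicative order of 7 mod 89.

88

By Lagrange's theorem, ord_89(7) divides φ(89) = 89 − 1 = 88 = 2^3 · 11.
Divisors of 88: 1, 2, 4, 8, 11, 22, 44, 88.
Compute 7^d (mod 89) for the divisors d until we hit 1:
7^1 ≡ 7 (mod 89)
7^2 ≡ 49 (mod 89)
7^4 ≡ 87 (mod 89)
7^8 ≡ 4 (mod 89)
7^11 ≡ 37 (mod 89)
7^22 ≡ 34 (mod 89)
7^44 ≡ 88 (mod 89)
7^88 ≡ 1 (mod 89) ✓
Hence ord(7) = 88.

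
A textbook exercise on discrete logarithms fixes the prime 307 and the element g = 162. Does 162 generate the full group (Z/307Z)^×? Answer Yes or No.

φ(307) = 307 − 1 = 306 = 2 · 3^2 · 17.
162 is a primitive root mod 307 iff 162^(φ(307)/q) ≢ 1 for every prime q | φ(307), i.e. q ∈ {2, 3, 17}.
162^153 ≡ 306 (mod 307)  [q = 2: ≢ 1 ✓]
162^102 ≡ 1 (mod 307)  [q = 3: ≡ 1 ✗]
162^18 ≡ 9 (mod 307)  [q = 17: ≢ 1 ✓]
The check at q = 3 fails, so 162 generates a proper subgroup.

No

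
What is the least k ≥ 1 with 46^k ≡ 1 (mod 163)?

ord(46) | φ(163) = 163 − 1 = 162 = 2 · 3^4.
Divisors of 162: 1, 2, 3, 6, 9, 18, 27, 54, 81, 162.
Evaluate successive powers at the divisors of 162:
46^1 ≡ 46 (mod 163)
46^2 ≡ 160 (mod 163)
46^3 ≡ 25 (mod 163)
46^6 ≡ 136 (mod 163)
46^9 ≡ 140 (mod 163)
46^18 ≡ 40 (mod 163)
46^27 ≡ 58 (mod 163)
46^54 ≡ 104 (mod 163)
46^81 ≡ 1 (mod 163) ✓
Therefore the multiplicative order of 46 modulo 163 is 81.

81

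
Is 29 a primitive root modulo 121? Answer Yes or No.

φ(121) = φ(11^2) = 11·(11−1) = 110 = 2 · 5 · 11.
Test 29^(110/q) mod 121 for each prime factor q of 110:
29^55 ≡ 120 (mod 121)  [q = 2: ≢ 1 ✓]
29^22 ≡ 27 (mod 121)  [q = 5: ≢ 1 ✓]
29^10 ≡ 89 (mod 121)  [q = 11: ≢ 1 ✓]
All checks pass, so 29 has order 110 and is a primitive root modulo 121.

Yes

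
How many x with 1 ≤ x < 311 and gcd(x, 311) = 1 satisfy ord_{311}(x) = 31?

30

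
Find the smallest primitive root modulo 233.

3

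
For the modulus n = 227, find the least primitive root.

φ(227) = 227 − 1 = 226 = 2 · 113.
g is a primitive root iff g^(226/q) ≢ 1 (mod 227) for each prime q ∈ {2, 113}.
g = 2: 2^113 ≡ 226; 2^2 ≡ 4 — none is 1, so 2 is a primitive root.
The smallest primitive root modulo 227 is 2.

2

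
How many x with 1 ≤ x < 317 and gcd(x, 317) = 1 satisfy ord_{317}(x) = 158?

78

φ(317) = 317 − 1 = 316 = 2^2 · 79.
(Z/317Z)^× is cyclic (|G| = 316); a cyclic group of order m has exactly φ(d) elements of each order d | m, and none otherwise.
158 = 2 · 79 divides 316, and φ(158) = 78.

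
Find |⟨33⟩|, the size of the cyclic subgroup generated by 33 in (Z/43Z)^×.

42

The order of 33 must divide φ(43) = 43 − 1 = 42 = 2 · 3 · 7.
Divisors of 42: 1, 2, 3, 6, 7, 14, 21, 42.
Check 33^d mod 43 for each divisor in increasing order:
33^1 ≡ 33 (mod 43)
33^2 ≡ 14 (mod 43)
33^3 ≡ 32 (mod 43)
33^6 ≡ 35 (mod 43)
33^7 ≡ 37 (mod 43)
33^14 ≡ 36 (mod 43)
33^21 ≡ 42 (mod 43)
33^42 ≡ 1 (mod 43) ✓
The smallest such exponent is 42, so the order of 33 is 42.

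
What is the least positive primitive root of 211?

2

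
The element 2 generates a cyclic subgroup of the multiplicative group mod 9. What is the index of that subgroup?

1

The order of 2 must divide φ(9) = φ(3^2) = 3·(3−1) = 6 = 2 · 3.
Divisors of 6: 1, 2, 3, 6.
Test each divisor d:
2^1 ≡ 2 (mod 9)
2^2 ≡ 4 (mod 9)
2^3 ≡ 8 (mod 9)
2^6 ≡ 1 (mod 9) ✓
The order of 2 is 6, so the subgroup it generates has 6 elements.
Index = |(Z/9Z)^×| / |⟨2⟩| = 6 / 6 = 1.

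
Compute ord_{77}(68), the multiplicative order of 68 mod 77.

30

Since 68 ∈ (Z/77Z)^×, its order divides φ(77) = φ(7·11) = (7−1)·(11−1) = 6·10 = 60 = 2^2 · 3 · 5.
Divisors of 60: 1, 2, 3, 4, 5, 6, 10, 12, 15, 20, 30, 60.
Test each divisor d:
68^1 ≡ 68 (mod 77)
68^2 ≡ 4 (mod 77)
68^3 ≡ 41 (mod 77)
68^4 ≡ 16 (mod 77)
68^5 ≡ 10 (mod 77)
68^6 ≡ 64 (mod 77)
68^10 ≡ 23 (mod 77)
68^12 ≡ 15 (mod 77)
68^15 ≡ 76 (mod 77)
68^20 ≡ 67 (mod 77)
68^30 ≡ 1 (mod 77) ✓
Hence ord(68) = 30.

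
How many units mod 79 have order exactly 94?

0

φ(79) = 79 − 1 = 78 = 2 · 3 · 13.
Since (Z/79Z)^× is cyclic of order 78, the number of elements of order d is φ(d) when d | 78 and 0 otherwise.
Here 78 is not a multiple of 94, so there are no elements of order 94.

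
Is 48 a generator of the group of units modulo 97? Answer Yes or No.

No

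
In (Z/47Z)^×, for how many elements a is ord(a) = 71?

0

φ(47) = 47 − 1 = 46 = 2 · 23.
In a cyclic group of order 46, there are φ(d) elements of order d for each divisor d of 46, and zero for non-divisors.
Here 46 is not a multiple of 71, so there are no elements of order 71.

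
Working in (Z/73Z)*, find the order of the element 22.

Since 22 ∈ (Z/73Z)^×, its order divides φ(73) = 73 − 1 = 72 = 2^3 · 3^2.
Divisors of 72: 1, 2, 3, 4, 6, 8, 9, 12, 18, 24, 36, 72.
Evaluate successive powers at the divisors of 72:
22^1 ≡ 22 (mod 73)
22^2 ≡ 46 (mod 73)
22^3 ≡ 63 (mod 73)
22^4 ≡ 72 (mod 73)
22^6 ≡ 27 (mod 73)
22^8 ≡ 1 (mod 73) ✓
Therefore the multiplicative order of 22 modulo 73 is 8.

8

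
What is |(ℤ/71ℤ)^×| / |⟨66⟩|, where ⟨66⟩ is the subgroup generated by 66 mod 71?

7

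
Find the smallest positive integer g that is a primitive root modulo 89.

3

φ(89) = 89 − 1 = 88 = 2^3 · 11.
g is a primitive root iff g^(88/q) ≢ 1 (mod 89) for each prime q ∈ {2, 11}.
g = 2: 2^44 ≡ 1 — hits 1, so not a primitive root.
g = 3: 3^44 ≡ 88; 3^8 ≡ 64 — none is 1, so 3 is a primitive root.
So 3 is the smallest generator of (Z/89Z)^×.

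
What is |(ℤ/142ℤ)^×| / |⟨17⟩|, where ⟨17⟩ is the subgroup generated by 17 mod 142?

7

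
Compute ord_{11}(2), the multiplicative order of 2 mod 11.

10

Since 2 ∈ (Z/11Z)^×, its order divides φ(11) = 11 − 1 = 10 = 2 · 5.
Divisors of 10: 1, 2, 5, 10.
Test each divisor d:
2^1 ≡ 2 (mod 11)
2^2 ≡ 4 (mod 11)
2^5 ≡ 10 (mod 11)
2^10 ≡ 1 (mod 11) ✓
The smallest such exponent is 10, so the order of 2 is 10.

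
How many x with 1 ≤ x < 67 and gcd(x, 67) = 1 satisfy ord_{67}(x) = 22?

10

φ(67) = 67 − 1 = 66 = 2 · 3 · 11.
(Z/67Z)^× is cyclic (|G| = 66); a cyclic group of order m has exactly φ(d) elements of each order d | m, and none otherwise.
22 = 2 · 11 divides 66, and φ(22) = 10.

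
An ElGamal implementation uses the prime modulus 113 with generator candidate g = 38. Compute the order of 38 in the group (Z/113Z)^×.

ord(38) | φ(113) = 113 − 1 = 112 = 2^4 · 7.
Divisors of 112: 1, 2, 4, 7, 8, 14, 16, 28, 56, 112.
Check 38^d mod 113 for each divisor in increasing order:
38^1 ≡ 38 (mod 113)
38^2 ≡ 88 (mod 113)
38^4 ≡ 60 (mod 113)
38^7 ≡ 65 (mod 113)
38^8 ≡ 97 (mod 113)
38^14 ≡ 44 (mod 113)
38^16 ≡ 30 (mod 113)
38^28 ≡ 15 (mod 113)
38^56 ≡ 112 (mod 113)
38^112 ≡ 1 (mod 113) ✓
Hence ord(38) = 112.

112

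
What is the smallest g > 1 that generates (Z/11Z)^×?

φ(11) = 11 − 1 = 10 = 2 · 5.
Test candidates g = 2, 3, … against the prime factors q ∈ {2, 5} of φ(11): g is a generator iff g^(10/q) ≢ 1 for every such q.
g = 2: 2^5 ≡ 10; 2^2 ≡ 4 — none is 1, so 2 is a primitive root.
So 2 is the smallest generator of (Z/11Z)^×.

2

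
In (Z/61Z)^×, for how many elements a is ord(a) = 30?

8

φ(61) = 61 − 1 = 60 = 2^2 · 3 · 5.
(Z/61Z)^× is cyclic (|G| = 60); a cyclic group of order m has exactly φ(d) elements of each order d | m, and none otherwise.
30 = 2 · 3 · 5 divides 60, and φ(30) = 8.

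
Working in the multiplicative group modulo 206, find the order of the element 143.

102

By Lagrange's theorem, ord_206(143) divides φ(206) = φ(2)·φ(103) = 1·102 = 102 = 2 · 3 · 17.
Divisors of 102: 1, 2, 3, 6, 17, 34, 51, 102.
Test each divisor d:
143^1 ≡ 143 (mod 206)
143^2 ≡ 55 (mod 206)
143^3 ≡ 37 (mod 206)
143^6 ≡ 133 (mod 206)
143^17 ≡ 57 (mod 206)
143^34 ≡ 159 (mod 206)
143^51 ≡ 205 (mod 206)
143^102 ≡ 1 (mod 206) ✓
The smallest such exponent is 102, so the order of 143 is 102.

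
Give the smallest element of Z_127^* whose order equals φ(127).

3

φ(127) = 127 − 1 = 126 = 2 · 3^2 · 7.
g is a primitive root iff g^(126/q) ≢ 1 (mod 127) for each prime q ∈ {2, 3, 7}.
g = 2: 2^63 ≡ 1 — hits 1, so not a primitive root.
g = 3: 3^63 ≡ 126; 3^42 ≡ 107; 3^18 ≡ 4 — none is 1, so 3 is a primitive root.
The smallest primitive root modulo 127 is 3.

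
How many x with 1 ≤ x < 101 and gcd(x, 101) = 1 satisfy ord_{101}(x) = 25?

φ(101) = 101 − 1 = 100 = 2^2 · 5^2.
(Z/101Z)^× is cyclic (|G| = 100); a cyclic group of order m has exactly φ(d) elements of each order d | m, and none otherwise.
25 = 5^2 divides 100, and φ(25) = 20.

20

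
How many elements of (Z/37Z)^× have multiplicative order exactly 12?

4

φ(37) = 37 − 1 = 36 = 2^2 · 3^2.
Since (Z/37Z)^× is cyclic of order 36, the number of elements of order d is φ(d) when d | 36 and 0 otherwise.
12 = 2^2 · 3 divides 36, and φ(12) = 4.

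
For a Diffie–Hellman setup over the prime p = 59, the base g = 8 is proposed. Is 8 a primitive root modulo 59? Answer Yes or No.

Yes

φ(59) = 59 − 1 = 58 = 2 · 29.
Test 8^(58/q) mod 59 for each prime factor q of 58:
8^29 ≡ 58 (mod 59)  [q = 2: ≢ 1 ✓]
8^2 ≡ 5 (mod 59)  [q = 29: ≢ 1 ✓]
Every test exponent gives a nontrivial residue, hence 8 generates the full group.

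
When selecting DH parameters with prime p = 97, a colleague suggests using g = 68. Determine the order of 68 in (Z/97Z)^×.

96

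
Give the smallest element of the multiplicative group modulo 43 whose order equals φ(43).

φ(43) = 43 − 1 = 42 = 2 · 3 · 7.
Test candidates g = 2, 3, … against the prime factors q ∈ {2, 3, 7} of φ(43): g is a generator iff g^(42/q) ≢ 1 for every such q.
g = 2: 2^21 ≡ 42; 2^14 ≡ 1 — hits 1, so not a primitive root.
g = 3: 3^21 ≡ 42; 3^14 ≡ 36; 3^6 ≡ 41 — none is 1, so 3 is a primitive root.
So 3 is the smallest generator of (Z/43Z)^×.

3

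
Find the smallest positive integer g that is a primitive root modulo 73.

5

φ(73) = 73 − 1 = 72 = 2^3 · 3^2.
g is a primitive root iff g^(72/q) ≢ 1 (mod 73) for each prime q ∈ {2, 3}.
g = 2: 2^36 ≡ 1 — hits 1, so not a primitive root.
g = 3: 3^36 ≡ 1 — hits 1, so not a primitive root.
g = 4: 4^36 ≡ 1 — hits 1, so not a primitive root.
g = 5: 5^36 ≡ 72; 5^24 ≡ 8 — none is 1, so 5 is a primitive root.
The smallest primitive root modulo 73 is 5.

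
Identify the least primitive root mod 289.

φ(289) = φ(17^2) = 17·(17−1) = 272 = 2^4 · 17.
Test candidates g = 2, 3, … against the prime factors q ∈ {2, 17} of φ(289): g is a generator iff g^(272/q) ≢ 1 for every such q.
g = 2: 2^136 ≡ 1 — hits 1, so not a primitive root.
g = 3: 3^136 ≡ 288; 3^16 ≡ 171 — none is 1, so 3 is a primitive root.
So 3 is the smallest generator of (Z/289Z)^×.

3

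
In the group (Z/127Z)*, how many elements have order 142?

0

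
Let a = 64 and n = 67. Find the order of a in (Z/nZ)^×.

11

By Lagrange's theorem, ord_67(64) divides φ(67) = 67 − 1 = 66 = 2 · 3 · 11.
Divisors of 66: 1, 2, 3, 6, 11, 22, 33, 66.
Check 64^d mod 67 for each divisor in increasing order:
64^1 ≡ 64
64^2 ≡ 9
64^3 ≡ 40
64^6 ≡ 59
64^11 ≡ 1
So ord_67(64) = 11.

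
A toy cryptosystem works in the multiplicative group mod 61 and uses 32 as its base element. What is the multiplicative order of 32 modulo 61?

By Lagrange's theorem, ord_61(32) divides φ(61) = 61 − 1 = 60 = 2^2 · 3 · 5.
Divisors of 60: 1, 2, 3, 4, 5, 6, 10, 12, 15, 20, 30, 60.
Test each divisor d:
32^1 ≡ 32 (mod 61)
32^2 ≡ 48 (mod 61)
32^3 ≡ 11 (mod 61)
32^4 ≡ 47 (mod 61)
32^5 ≡ 40 (mod 61)
32^6 ≡ 60 (mod 61)
32^10 ≡ 14 (mod 61)
32^12 ≡ 1 (mod 61) ✓
So ord_61(32) = 12.

12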